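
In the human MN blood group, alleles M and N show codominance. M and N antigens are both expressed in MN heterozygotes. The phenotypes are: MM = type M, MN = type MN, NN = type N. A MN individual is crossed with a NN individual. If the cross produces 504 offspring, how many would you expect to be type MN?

Punnett square for MN × NN:
Offspring genotypes: 2 MN, 2 NN
Phenotype counts: 2 type MN, 2 type N
type MN: 2 out of 4 → fraction 1/2
Expected count = 1/2 × 504 = 252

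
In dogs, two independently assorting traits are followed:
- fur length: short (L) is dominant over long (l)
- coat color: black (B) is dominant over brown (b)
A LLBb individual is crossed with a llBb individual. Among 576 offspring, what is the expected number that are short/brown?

Dihybrid cross LLBb × llBb — consider each gene separately:
fur length: LL × ll → 4 Ll → 4 L_ (out of 4)
coat color: Bb × Bb → 1 BB, 2 Bb, 1 bb → 3 B_ : 1 bb (out of 4)
Combine (counts out of 4 × 4 = 16): short/black (L_B_) = 4×3 = 12; short/brown (L_bb) = 4×1 = 4
Phenotype counts (out of 16): 12 short/black, 4 short/brown
short/brown: 4 out of 16 → fraction 1/4
Expected count = 1/4 × 576 = 144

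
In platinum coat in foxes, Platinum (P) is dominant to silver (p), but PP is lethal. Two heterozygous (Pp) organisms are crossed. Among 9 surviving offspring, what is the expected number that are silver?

Cross: Pp × Pp
Punnett square offspring (before lethality): 1 PP, 2 Pp, 1 pp
The PP genotype is lethal (embryos die); surviving offspring: 2 Pp, 1 pp
silver: 1 out of 3 → fraction 1/3
Expected count = 1/3 × 9 = 3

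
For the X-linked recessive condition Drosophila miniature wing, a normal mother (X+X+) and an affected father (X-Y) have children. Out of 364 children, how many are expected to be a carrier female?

Cross: X+X+ × X-Y
Offspring: 2 X+X-, 2 X+Y
Probability of a carrier female: 2/4 = 1/2
Expected count = 1/2 × 364 = 182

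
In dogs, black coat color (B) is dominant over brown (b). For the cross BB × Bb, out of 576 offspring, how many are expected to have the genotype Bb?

Punnett square for BB × Bb:
Offspring genotypes: 2 BB, 2 Bb
Total offspring: 4
Count with target: 2
Probability: 2/4 = 1/2
Expected count = 1/2 × 576 = 288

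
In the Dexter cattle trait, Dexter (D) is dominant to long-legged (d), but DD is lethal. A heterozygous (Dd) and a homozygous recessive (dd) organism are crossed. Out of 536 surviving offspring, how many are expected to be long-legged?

Cross: Dd × dd
Punnett square offspring (before lethality): 2 Dd, 2 dd
No DD offspring are produced in this cross.
long-legged: 2 out of 4 → fraction 1/2
Expected count = 1/2 × 536 = 268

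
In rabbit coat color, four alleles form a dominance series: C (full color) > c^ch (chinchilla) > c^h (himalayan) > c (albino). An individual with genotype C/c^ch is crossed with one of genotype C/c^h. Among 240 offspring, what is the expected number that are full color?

Cross: C/c^ch × C/c^h
Allele dominance: C > c^ch > c^h > c
Offspring genotypes: 1 C/C, 1 C/c^h, 1 C/c^ch, 1 c^ch/c^h
Phenotype counts: 3 full color, 1 chinchilla
full color: 3 out of 4 → fraction 3/4
Expected count = 3/4 × 240 = 180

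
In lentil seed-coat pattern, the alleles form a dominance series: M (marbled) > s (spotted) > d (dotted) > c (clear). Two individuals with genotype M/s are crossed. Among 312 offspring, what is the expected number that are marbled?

Cross: M/s × M/s
Allele dominance: M > s > d > c
Offspring genotypes: 1 M/M, 2 M/s, 1 s/s
Phenotype counts: 3 marbled, 1 spotted
marbled: 3 out of 4 → fraction 3/4
Expected count = 3/4 × 312 = 234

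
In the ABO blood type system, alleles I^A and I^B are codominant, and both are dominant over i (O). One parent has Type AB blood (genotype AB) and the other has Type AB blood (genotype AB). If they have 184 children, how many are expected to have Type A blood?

Cross: AB × AB
Possible offspring genotypes: 1 AA, 2 AB, 1 BB
Blood type counts: 1 Type A, 2 Type AB, 1 Type B
Probability of Type A: 1/4
Expected count = 1/4 × 184 = 46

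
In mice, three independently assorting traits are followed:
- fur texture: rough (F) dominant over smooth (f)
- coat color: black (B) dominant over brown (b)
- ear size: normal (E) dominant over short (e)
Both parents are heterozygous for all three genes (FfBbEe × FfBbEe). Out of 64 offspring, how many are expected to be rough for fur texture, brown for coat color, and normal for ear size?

Trihybrid cross: FfBbEe × FfBbEe
Each trait segregates independently with a 3:1 phenotypic ratio, so each gene contributes 3/4 (dominant) or 1/4 (recessive).
Target: rough (fur texture), brown (coat color), normal (ear size)
Probability = product of independent per-trait probabilities
= 3/4 × 1/4 × 3/4 = 9/64
Expected count = 9/64 × 64 = 9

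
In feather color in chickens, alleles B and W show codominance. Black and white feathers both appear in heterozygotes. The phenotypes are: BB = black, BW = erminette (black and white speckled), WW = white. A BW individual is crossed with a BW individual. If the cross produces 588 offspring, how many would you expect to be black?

Punnett square for BW × BW:
Offspring genotypes: 1 BB, 2 BW, 1 WW
Phenotype counts: 1 black, 2 erminette (black and white speckled), 1 white
black: 1 out of 4 → fraction 1/4
Expected count = 1/4 × 588 = 147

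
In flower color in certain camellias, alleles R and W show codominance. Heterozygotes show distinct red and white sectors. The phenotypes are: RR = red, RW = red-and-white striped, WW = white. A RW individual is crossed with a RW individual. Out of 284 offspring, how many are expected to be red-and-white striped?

Punnett square for RW × RW:
Offspring genotypes: 1 RR, 2 RW, 1 WW
Phenotype counts: 1 red, 2 red-and-white striped, 1 white
red-and-white striped: 2 out of 4 → fraction 1/2
Expected count = 1/2 × 284 = 142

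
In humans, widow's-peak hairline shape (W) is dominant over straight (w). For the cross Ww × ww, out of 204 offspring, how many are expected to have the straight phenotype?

Punnett square for Ww × ww:
Offspring genotypes: 2 Ww, 2 ww
Total offspring: 4
Count with target: 2
Probability: 2/4 = 1/2
Expected count = 1/2 × 204 = 102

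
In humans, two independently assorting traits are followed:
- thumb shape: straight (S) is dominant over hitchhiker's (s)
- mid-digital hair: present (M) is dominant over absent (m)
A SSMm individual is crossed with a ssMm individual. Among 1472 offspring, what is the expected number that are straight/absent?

Dihybrid cross SSMm × ssMm — consider each gene separately:
thumb shape: SS × ss → 4 Ss → 4 S_ (out of 4)
mid-digital hair: Mm × Mm → 1 MM, 2 Mm, 1 mm → 3 M_ : 1 mm (out of 4)
Combine (counts out of 4 × 4 = 16): straight/present (S_M_) = 4×3 = 12; straight/absent (S_mm) = 4×1 = 4
Phenotype counts (out of 16): 12 straight/present, 4 straight/absent
straight/absent: 4 out of 16 → fraction 1/4
Expected count = 1/4 × 1472 = 368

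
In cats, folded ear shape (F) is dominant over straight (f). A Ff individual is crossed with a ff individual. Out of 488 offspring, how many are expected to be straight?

Punnett square for Ff × ff:
Offspring genotypes: 2 Ff, 2 ff
folded: 2, straight: 2
straight: 2 out of 4 → fraction 1/2
Expected count = 1/2 × 488 = 244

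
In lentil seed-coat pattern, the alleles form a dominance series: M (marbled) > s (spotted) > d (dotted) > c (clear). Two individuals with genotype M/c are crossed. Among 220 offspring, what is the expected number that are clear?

Cross: M/c × M/c
Allele dominance: M > s > d > c
Offspring genotypes: 1 M/M, 2 M/c, 1 c/c
Phenotype counts: 3 marbled, 1 clear
clear: 1 out of 4 → fraction 1/4
Expected count = 1/4 × 220 = 55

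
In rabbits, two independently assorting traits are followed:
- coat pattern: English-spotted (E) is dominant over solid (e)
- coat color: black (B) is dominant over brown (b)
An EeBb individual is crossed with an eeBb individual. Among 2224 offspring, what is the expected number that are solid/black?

Dihybrid cross EeBb × eeBb — consider each gene separately:
coat pattern: Ee × ee → 2 Ee, 2 ee → 2 E_ : 2 ee (out of 4)
coat color: Bb × Bb → 1 BB, 2 Bb, 1 bb → 3 B_ : 1 bb (out of 4)
Combine (counts out of 4 × 4 = 16): English-spotted/black (E_B_) = 2×3 = 6; English-spotted/brown (E_bb) = 2×1 = 2; solid/black (eeB_) = 2×3 = 6; solid/brown (eebb) = 2×1 = 2
Phenotype counts (out of 16): 6 English-spotted/black, 2 English-spotted/brown, 6 solid/black, 2 solid/brown
solid/black: 6 out of 16 → fraction 3/8
Expected count = 3/8 × 2224 = 834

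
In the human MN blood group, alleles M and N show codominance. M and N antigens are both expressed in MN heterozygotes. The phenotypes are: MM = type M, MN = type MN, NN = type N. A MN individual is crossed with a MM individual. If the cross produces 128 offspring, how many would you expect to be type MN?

Punnett square for MN × MM:
Offspring genotypes: 2 MM, 2 MN
Phenotype counts: 2 type M, 2 type MN
type MN: 2 out of 4 → fraction 1/2
Expected count = 1/2 × 128 = 64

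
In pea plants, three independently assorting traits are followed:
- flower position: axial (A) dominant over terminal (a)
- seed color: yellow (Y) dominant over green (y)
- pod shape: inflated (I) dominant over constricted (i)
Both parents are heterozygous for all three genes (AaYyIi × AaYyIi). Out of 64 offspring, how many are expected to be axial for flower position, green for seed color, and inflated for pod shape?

Trihybrid cross: AaYyIi × AaYyIi
Each trait segregates independently with a 3:1 phenotypic ratio, so each gene contributes 3/4 (dominant) or 1/4 (recessive).
Target: axial (flower position), green (seed color), inflated (pod shape)
Probability = product of independent per-trait probabilities
= 3/4 × 1/4 × 3/4 = 9/64
Expected count = 9/64 × 64 = 9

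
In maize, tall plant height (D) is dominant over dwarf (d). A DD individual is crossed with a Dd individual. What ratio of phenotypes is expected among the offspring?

Punnett square for DD × Dd:
Offspring genotypes: 2 DD, 2 Dd
tall: 4, dwarf: 0
Ratio: all tall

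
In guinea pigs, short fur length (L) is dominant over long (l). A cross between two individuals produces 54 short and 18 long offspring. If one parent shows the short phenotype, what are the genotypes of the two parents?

Observed offspring: 54 short, 18 long
The observed ratio simplifies to 3:1. Long (ll) offspring appear, so each parent must contribute one l allele. The parent stated to show short carries L, so it is Ll. The other parent is then either Ll or ll: Ll × ll would give a 1:1 split, whereas Ll × Ll gives 3:1 — matching the data. So both parents are heterozygous (Ll × Ll).
Parent genotypes: Ll × Ll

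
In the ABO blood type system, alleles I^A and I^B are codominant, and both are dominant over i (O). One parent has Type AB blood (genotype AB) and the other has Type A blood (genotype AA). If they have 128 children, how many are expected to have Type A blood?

Cross: AB × AA
Possible offspring genotypes: 2 AA, 2 AB
Blood type counts: 2 Type A, 2 Type AB
Probability of Type A: 2/4 = 1/2
Expected count = 1/2 × 128 = 64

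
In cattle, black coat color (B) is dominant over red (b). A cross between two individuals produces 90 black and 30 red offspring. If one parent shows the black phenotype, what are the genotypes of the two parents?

Observed offspring: 90 black, 30 red
The observed ratio simplifies to 3:1. Red (bb) offspring appear, so each parent must contribute one b allele. The parent stated to show black carries B, so it is Bb. The other parent is then either Bb or bb: Bb × bb would give a 1:1 split, whereas Bb × Bb gives 3:1 — matching the data. So both parents are heterozygous (Bb × Bb).
Parent genotypes: Bb × Bb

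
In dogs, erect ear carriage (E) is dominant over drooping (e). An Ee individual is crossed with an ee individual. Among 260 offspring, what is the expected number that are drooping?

Punnett square for Ee × ee:
Offspring genotypes: 2 Ee, 2 ee
erect: 2, drooping: 2
drooping: 2 out of 4 → fraction 1/2
Expected count = 1/2 × 260 = 130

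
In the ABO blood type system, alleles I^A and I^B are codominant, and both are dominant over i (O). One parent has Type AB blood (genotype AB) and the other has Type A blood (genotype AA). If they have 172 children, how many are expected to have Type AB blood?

Cross: AB × AA
Possible offspring genotypes: 2 AA, 2 AB
Blood type counts: 2 Type A, 2 Type AB
Probability of Type AB: 2/4 = 1/2
Expected count = 1/2 × 172 = 86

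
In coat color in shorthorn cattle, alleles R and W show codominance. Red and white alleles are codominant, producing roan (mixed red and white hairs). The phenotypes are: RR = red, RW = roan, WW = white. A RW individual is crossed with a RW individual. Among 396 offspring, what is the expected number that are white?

Punnett square for RW × RW:
Offspring genotypes: 1 RR, 2 RW, 1 WW
Phenotype counts: 1 red, 2 roan, 1 white
white: 1 out of 4 → fraction 1/4
Expected count = 1/4 × 396 = 99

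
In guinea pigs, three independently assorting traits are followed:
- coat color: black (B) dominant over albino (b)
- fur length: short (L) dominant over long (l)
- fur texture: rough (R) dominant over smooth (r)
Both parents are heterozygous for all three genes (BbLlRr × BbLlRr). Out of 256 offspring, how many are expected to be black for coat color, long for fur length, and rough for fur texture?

Trihybrid cross: BbLlRr × BbLlRr
Each trait segregates independently with a 3:1 phenotypic ratio, so each gene contributes 3/4 (dominant) or 1/4 (recessive).
Target: black (coat color), long (fur length), rough (fur texture)
Probability = product of independent per-trait probabilities
= 3/4 × 1/4 × 3/4 = 9/64
Expected count = 9/64 × 256 = 36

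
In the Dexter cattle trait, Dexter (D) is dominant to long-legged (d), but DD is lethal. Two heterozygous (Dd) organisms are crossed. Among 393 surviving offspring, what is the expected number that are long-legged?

Cross: Dd × Dd
Punnett square offspring (before lethality): 1 DD, 2 Dd, 1 dd
The DD genotype is lethal (embryos die); surviving offspring: 2 Dd, 1 dd
long-legged: 1 out of 3 → fraction 1/3
Expected count = 1/3 × 393 = 131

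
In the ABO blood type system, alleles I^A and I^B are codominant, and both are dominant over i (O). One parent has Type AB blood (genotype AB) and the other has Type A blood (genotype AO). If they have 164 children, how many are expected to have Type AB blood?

Cross: AB × AO
Possible offspring genotypes: 1 AA, 1 AO, 1 AB, 1 BO
Blood type counts: 2 Type A, 1 Type AB, 1 Type B
Probability of Type AB: 1/4
Expected count = 1/4 × 164 = 41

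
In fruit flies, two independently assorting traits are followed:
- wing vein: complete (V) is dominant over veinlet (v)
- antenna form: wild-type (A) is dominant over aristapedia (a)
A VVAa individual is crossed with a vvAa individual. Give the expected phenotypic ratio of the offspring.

Dihybrid cross VVAa × vvAa — consider each gene separately:
wing vein: VV × vv → 4 Vv → 4 V_ (out of 4)
antenna form: Aa × Aa → 1 AA, 2 Aa, 1 aa → 3 A_ : 1 aa (out of 4)
Combine (counts out of 4 × 4 = 16): complete/wild-type (V_A_) = 4×3 = 12; complete/aristapedia (V_aa) = 4×1 = 4
Phenotype counts (out of 16): 12 complete/wild-type, 4 complete/aristapedia
Ratio: 3 complete/wild-type : 1 complete/aristapedia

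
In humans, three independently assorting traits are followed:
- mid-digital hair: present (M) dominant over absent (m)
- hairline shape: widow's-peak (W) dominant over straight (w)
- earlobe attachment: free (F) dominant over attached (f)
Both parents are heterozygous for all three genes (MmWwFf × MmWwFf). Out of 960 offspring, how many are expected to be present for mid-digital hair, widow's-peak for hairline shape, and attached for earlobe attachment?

Trihybrid cross: MmWwFf × MmWwFf
Each trait segregates independently with a 3:1 phenotypic ratio, so each gene contributes 3/4 (dominant) or 1/4 (recessive).
Target: present (mid-digital hair), widow's-peak (hairline shape), attached (earlobe attachment)
Probability = product of independent per-trait probabilities
= 3/4 × 3/4 × 1/4 = 9/64
Expected count = 9/64 × 960 = 135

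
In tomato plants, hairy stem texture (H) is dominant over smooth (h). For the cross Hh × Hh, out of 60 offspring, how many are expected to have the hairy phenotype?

Punnett square for Hh × Hh:
Offspring genotypes: 1 HH, 2 Hh, 1 hh
Total offspring: 4
Count with target: 3
Probability: 3/4
Expected count = 3/4 × 60 = 45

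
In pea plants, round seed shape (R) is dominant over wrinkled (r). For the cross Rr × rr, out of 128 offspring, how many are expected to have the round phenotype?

Punnett square for Rr × rr:
Offspring genotypes: 2 Rr, 2 rr
Total offspring: 4
Count with target: 2
Probability: 2/4 = 1/2
Expected count = 1/2 × 128 = 64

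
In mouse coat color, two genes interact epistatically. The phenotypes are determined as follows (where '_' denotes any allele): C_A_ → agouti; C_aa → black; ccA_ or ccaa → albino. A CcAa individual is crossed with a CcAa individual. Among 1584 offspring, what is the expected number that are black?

Cross: CcAa × CcAa — consider each gene separately:
C gene: Cc × Cc → 1 CC, 2 Cc, 1 cc → 3 C_ : 1 cc (out of 4)
A gene: Aa × Aa → 1 AA, 2 Aa, 1 aa → 3 A_ : 1 aa (out of 4)
Genotype classes (out of 4 × 4 = 16): C_A_ = 3×3 = 9; C_aa = 3×1 = 3; ccA_ = 1×3 = 3; ccaa = 1×1 = 1
Apply the phenotype rules: C_A_ (9) → agouti; C_aa (3) → black; ccA_ (3) + ccaa (1) → albino
Phenotype counts (out of 16): 9 agouti, 3 black, 4 albino
black: 3 out of 16 → fraction 3/16
Expected count = 3/16 × 1584 = 297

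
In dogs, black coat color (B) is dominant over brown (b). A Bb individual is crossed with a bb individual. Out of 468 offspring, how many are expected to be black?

Punnett square for Bb × bb:
Offspring genotypes: 2 Bb, 2 bb
black: 2, brown: 2
black: 2 out of 4 → fraction 1/2
Expected count = 1/2 × 468 = 234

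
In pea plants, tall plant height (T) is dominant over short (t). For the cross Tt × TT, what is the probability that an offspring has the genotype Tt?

Punnett square for Tt × TT:
Offspring genotypes: 2 TT, 2 Tt
Total offspring: 4
Count with target: 2
Probability: 2/4 = 1/2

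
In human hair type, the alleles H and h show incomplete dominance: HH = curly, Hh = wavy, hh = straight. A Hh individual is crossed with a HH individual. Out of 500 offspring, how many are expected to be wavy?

Punnett square for Hh × HH:
Offspring genotypes: 2 HH, 2 Hh
Phenotype counts: 2 curly, 2 wavy
wavy: 2 out of 4 → fraction 1/2
Expected count = 1/2 × 500 = 250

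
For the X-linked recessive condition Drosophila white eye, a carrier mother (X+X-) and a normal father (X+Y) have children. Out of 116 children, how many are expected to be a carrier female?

Cross: X+X- × X+Y
Offspring: 1 X+X+, 1 X+Y, 1 X+X-, 1 X-Y
Probability of a carrier female: 1/4
Expected count = 1/4 × 116 = 29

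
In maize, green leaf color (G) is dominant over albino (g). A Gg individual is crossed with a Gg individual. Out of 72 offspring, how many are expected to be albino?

Punnett square for Gg × Gg:
Offspring genotypes: 1 GG, 2 Gg, 1 gg
green: 3, albino: 1
albino: 1 out of 4 → fraction 1/4
Expected count = 1/4 × 72 = 18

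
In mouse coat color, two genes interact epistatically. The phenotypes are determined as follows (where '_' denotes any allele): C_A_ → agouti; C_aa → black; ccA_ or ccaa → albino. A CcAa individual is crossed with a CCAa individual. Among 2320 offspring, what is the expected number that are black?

Cross: CcAa × CCAa — consider each gene separately:
C gene: Cc × CC → 2 CC, 2 Cc → 4 C_ (out of 4)
A gene: Aa × Aa → 1 AA, 2 Aa, 1 aa → 3 A_ : 1 aa (out of 4)
Genotype classes (out of 4 × 4 = 16): C_A_ = 4×3 = 12; C_aa = 4×1 = 4
Apply the phenotype rules: C_A_ (12) → agouti; C_aa (4) → black
Phenotype counts (out of 16): 12 agouti, 4 black
black: 4 out of 16 → fraction 1/4
Expected count = 1/4 × 2320 = 580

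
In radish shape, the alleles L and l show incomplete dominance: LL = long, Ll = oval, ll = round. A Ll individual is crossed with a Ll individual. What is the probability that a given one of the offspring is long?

Punnett square for Ll × Ll:
Offspring genotypes: 1 LL, 2 Ll, 1 ll
Phenotype counts: 1 long, 2 oval, 1 round
long: 1 out of 4
Probability: 1/4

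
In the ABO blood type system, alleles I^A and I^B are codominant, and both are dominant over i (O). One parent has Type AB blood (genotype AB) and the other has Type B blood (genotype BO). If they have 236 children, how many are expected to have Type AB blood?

Cross: AB × BO
Possible offspring genotypes: 1 AB, 1 AO, 1 BB, 1 BO
Blood type counts: 1 Type AB, 1 Type A, 2 Type B
Probability of Type AB: 1/4
Expected count = 1/4 × 236 = 59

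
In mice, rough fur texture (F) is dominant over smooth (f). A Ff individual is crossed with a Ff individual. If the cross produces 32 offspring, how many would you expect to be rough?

Punnett square for Ff × Ff:
Offspring genotypes: 1 FF, 2 Ff, 1 ff
rough: 3, smooth: 1
rough: 3 out of 4 → fraction 3/4
Expected count = 3/4 × 32 = 24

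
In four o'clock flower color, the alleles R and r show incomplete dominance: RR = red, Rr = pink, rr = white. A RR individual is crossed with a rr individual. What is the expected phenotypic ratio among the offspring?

Punnett square for RR × rr:
Offspring genotypes: 4 Rr
Phenotype counts: 4 pink
Ratio: all pink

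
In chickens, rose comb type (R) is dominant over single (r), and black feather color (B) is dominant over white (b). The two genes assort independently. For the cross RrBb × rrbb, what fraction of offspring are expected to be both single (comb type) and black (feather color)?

Dihybrid cross RrBb × rrbb — consider each gene separately:
comb type: Rr × rr → 2 Rr, 2 rr → 2 R_ : 2 rr (out of 4)
feather color: Bb × bb → 2 Bb, 2 bb → 2 B_ : 2 bb (out of 4)
Looking for: single (rr) and black (B_)
P(single) = 2/4, P(black) = 2/4
P(both) = 2/4 × 2/4 = 4/16 = 1/4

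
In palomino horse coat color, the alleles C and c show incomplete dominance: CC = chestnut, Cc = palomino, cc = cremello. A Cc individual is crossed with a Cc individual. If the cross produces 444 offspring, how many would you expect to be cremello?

Punnett square for Cc × Cc:
Offspring genotypes: 1 CC, 2 Cc, 1 cc
Phenotype counts: 1 chestnut, 2 palomino, 1 cremello
cremello: 1 out of 4 → fraction 1/4
Expected count = 1/4 × 444 = 111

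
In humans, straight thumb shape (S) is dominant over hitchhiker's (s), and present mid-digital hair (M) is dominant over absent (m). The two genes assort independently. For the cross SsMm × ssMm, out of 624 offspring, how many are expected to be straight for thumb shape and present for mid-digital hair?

Dihybrid cross SsMm × ssMm — consider each gene separately:
thumb shape: Ss × ss → 2 Ss, 2 ss → 2 S_ : 2 ss (out of 4)
mid-digital hair: Mm × Mm → 1 MM, 2 Mm, 1 mm → 3 M_ : 1 mm (out of 4)
Looking for: straight (S_) and present (M_)
P(straight) = 2/4, P(present) = 3/4
P(both) = 2/4 × 3/4 = 6/16 = 3/8
Expected count = 3/8 × 624 = 234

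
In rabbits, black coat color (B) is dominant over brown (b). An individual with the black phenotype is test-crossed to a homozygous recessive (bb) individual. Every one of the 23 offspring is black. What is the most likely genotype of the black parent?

Test cross: ? × bb
All offspring are black.
If the unknown parent were heterozygous (Bb), about half of 23 offspring would be brown; none are. The unknown parent is most likely homozygous dominant (BB).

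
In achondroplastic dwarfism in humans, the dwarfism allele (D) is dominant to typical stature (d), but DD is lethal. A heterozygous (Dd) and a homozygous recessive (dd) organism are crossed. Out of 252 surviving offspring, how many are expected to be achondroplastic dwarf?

Cross: Dd × dd
Punnett square offspring (before lethality): 2 Dd, 2 dd
No DD offspring are produced in this cross.
achondroplastic dwarf: 2 out of 4 → fraction 1/2
Expected count = 1/2 × 252 = 126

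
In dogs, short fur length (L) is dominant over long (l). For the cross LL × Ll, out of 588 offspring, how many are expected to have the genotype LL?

Punnett square for LL × Ll:
Offspring genotypes: 2 LL, 2 Ll
Total offspring: 4
Count with target: 2
Probability: 2/4 = 1/2
Expected count = 1/2 × 588 = 294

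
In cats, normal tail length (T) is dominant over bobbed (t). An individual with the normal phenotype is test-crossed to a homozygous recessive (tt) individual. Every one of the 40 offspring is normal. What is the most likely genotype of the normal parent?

Test cross: ? × tt
All offspring are normal.
If the unknown parent were heterozygous (Tt), about half of 40 offspring would be bobbed; none are. The unknown parent is most likely homozygous dominant (TT).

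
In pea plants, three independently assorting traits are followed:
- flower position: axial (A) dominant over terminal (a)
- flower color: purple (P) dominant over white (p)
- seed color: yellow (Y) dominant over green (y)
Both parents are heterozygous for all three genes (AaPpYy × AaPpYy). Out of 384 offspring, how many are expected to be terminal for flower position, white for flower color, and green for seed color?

Trihybrid cross: AaPpYy × AaPpYy
Each trait segregates independently with a 3:1 phenotypic ratio, so each gene contributes 3/4 (dominant) or 1/4 (recessive).
Target: terminal (flower position), white (flower color), green (seed color)
Probability = product of independent per-trait probabilities
= 1/4 × 1/4 × 1/4 = 1/64
Expected count = 1/64 × 384 = 6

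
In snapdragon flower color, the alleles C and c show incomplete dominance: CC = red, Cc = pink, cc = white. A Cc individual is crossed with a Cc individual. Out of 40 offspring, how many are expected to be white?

Punnett square for Cc × Cc:
Offspring genotypes: 1 CC, 2 Cc, 1 cc
Phenotype counts: 1 red, 2 pink, 1 white
white: 1 out of 4 → fraction 1/4
Expected count = 1/4 × 40 = 10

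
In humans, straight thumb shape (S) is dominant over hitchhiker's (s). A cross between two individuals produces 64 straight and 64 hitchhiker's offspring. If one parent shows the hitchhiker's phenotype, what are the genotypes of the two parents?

Observed offspring: 64 straight, 64 hitchhiker's
The observed ratio simplifies to 1:1. One parent shows hitchhiker's, so its genotype must be ss. A 1:1 offspring split requires the other parent to be heterozygous (Ss).
Parent genotypes: ss × Ss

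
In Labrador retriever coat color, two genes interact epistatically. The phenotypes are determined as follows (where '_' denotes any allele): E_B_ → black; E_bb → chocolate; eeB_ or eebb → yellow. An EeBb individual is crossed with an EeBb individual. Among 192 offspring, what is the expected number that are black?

Cross: EeBb × EeBb — consider each gene separately:
E gene: Ee × Ee → 1 EE, 2 Ee, 1 ee → 3 E_ : 1 ee (out of 4)
B gene: Bb × Bb → 1 BB, 2 Bb, 1 bb → 3 B_ : 1 bb (out of 4)
Genotype classes (out of 4 × 4 = 16): E_B_ = 3×3 = 9; E_bb = 3×1 = 3; eeB_ = 1×3 = 3; eebb = 1×1 = 1
Apply the phenotype rules: E_B_ (9) → black; E_bb (3) → chocolate; eeB_ (3) + eebb (1) → yellow
Phenotype counts (out of 16): 9 black, 3 chocolate, 4 yellow
black: 9 out of 16 → fraction 9/16
Expected count = 9/16 × 192 = 108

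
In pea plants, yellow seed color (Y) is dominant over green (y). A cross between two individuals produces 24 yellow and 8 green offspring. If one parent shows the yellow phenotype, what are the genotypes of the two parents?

Observed offspring: 24 yellow, 8 green
The observed ratio simplifies to 3:1. Green (yy) offspring appear, so each parent must contribute one y allele. The parent stated to show yellow carries Y, so it is Yy. The other parent is then either Yy or yy: Yy × yy would give a 1:1 split, whereas Yy × Yy gives 3:1 — matching the data. So both parents are heterozygous (Yy × Yy).
Parent genotypes: Yy × Yy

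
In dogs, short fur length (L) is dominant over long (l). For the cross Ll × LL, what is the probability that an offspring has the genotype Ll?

Punnett square for Ll × LL:
Offspring genotypes: 2 LL, 2 Ll
Total offspring: 4
Count with target: 2
Probability: 2/4 = 1/2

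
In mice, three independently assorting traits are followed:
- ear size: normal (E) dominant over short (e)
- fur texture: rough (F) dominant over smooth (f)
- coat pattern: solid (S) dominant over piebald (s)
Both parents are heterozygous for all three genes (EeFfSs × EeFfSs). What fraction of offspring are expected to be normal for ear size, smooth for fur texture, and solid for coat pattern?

Trihybrid cross: EeFfSs × EeFfSs
Each trait segregates independently with a 3:1 phenotypic ratio, so each gene contributes 3/4 (dominant) or 1/4 (recessive).
Target: normal (ear size), smooth (fur texture), solid (coat pattern)
Probability = product of independent per-trait probabilities
= 3/4 × 1/4 × 3/4 = 9/64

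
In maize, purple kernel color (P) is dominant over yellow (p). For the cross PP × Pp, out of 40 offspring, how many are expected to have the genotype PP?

Punnett square for PP × Pp:
Offspring genotypes: 2 PP, 2 Pp
Total offspring: 4
Count with target: 2
Probability: 2/4 = 1/2
Expected count = 1/2 × 40 = 20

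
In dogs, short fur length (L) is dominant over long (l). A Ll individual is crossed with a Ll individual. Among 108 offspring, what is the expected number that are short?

Punnett square for Ll × Ll:
Offspring genotypes: 1 LL, 2 Ll, 1 ll
short: 3, long: 1
short: 3 out of 4 → fraction 3/4
Expected count = 3/4 × 108 = 81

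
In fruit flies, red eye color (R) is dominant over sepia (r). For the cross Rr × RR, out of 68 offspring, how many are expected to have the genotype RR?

Punnett square for Rr × RR:
Offspring genotypes: 2 RR, 2 Rr
Total offspring: 4
Count with target: 2
Probability: 2/4 = 1/2
Expected count = 1/2 × 68 = 34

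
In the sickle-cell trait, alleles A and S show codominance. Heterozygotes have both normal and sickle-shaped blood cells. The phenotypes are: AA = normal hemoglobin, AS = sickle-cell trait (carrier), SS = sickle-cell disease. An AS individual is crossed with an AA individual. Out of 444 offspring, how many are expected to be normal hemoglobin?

Punnett square for AS × AA:
Offspring genotypes: 2 AA, 2 AS
Phenotype counts: 2 normal hemoglobin, 2 sickle-cell trait (carrier)
normal hemoglobin: 2 out of 4 → fraction 1/2
Expected count = 1/2 × 444 = 222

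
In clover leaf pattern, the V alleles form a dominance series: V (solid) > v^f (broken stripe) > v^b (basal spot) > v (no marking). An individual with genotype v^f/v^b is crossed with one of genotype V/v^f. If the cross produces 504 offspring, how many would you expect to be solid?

Cross: v^f/v^b × V/v^f
Allele dominance: V > v^f > v^b > v
Offspring genotypes: 1 V/v^f, 1 v^f/v^f, 1 V/v^b, 1 v^f/v^b
Phenotype counts: 2 solid, 2 broken stripe
solid: 2 out of 4 → fraction 1/2
Expected count = 1/2 × 504 = 252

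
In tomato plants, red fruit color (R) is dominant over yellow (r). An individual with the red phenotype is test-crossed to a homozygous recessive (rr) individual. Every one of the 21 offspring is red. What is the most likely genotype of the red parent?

Test cross: ? × rr
All offspring are red.
If the unknown parent were heterozygous (Rr), about half of 21 offspring would be yellow; none are. The unknown parent is most likely homozygous dominant (RR).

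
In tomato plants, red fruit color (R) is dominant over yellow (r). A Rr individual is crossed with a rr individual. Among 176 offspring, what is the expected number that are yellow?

Punnett square for Rr × rr:
Offspring genotypes: 2 Rr, 2 rr
red: 2, yellow: 2
yellow: 2 out of 4 → fraction 1/2
Expected count = 1/2 × 176 = 88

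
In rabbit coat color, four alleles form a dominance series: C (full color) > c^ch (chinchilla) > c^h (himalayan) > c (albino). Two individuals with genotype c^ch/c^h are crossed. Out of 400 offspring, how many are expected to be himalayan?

Cross: c^ch/c^h × c^ch/c^h
Allele dominance: C > c^ch > c^h > c
Offspring genotypes: 1 c^ch/c^ch, 2 c^ch/c^h, 1 c^h/c^h
Phenotype counts: 3 chinchilla, 1 himalayan
himalayan: 1 out of 4 → fraction 1/4
Expected count = 1/4 × 400 = 100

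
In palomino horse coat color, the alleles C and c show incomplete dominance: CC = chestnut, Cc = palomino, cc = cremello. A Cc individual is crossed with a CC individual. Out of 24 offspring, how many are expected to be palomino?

Punnett square for Cc × CC:
Offspring genotypes: 2 CC, 2 Cc
Phenotype counts: 2 chestnut, 2 palomino
palomino: 2 out of 4 → fraction 1/2
Expected count = 1/2 × 24 = 12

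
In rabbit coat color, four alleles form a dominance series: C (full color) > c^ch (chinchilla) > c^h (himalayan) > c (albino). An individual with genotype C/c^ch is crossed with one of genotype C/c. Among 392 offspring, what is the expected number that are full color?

Cross: C/c^ch × C/c
Allele dominance: C > c^ch > c^h > c
Offspring genotypes: 1 C/C, 1 C/c, 1 C/c^ch, 1 c^ch/c
Phenotype counts: 3 full color, 1 chinchilla
full color: 3 out of 4 → fraction 3/4
Expected count = 3/4 × 392 = 294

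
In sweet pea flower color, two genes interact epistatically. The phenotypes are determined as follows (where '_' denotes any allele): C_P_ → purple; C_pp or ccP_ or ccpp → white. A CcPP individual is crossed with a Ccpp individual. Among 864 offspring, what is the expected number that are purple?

Cross: CcPP × Ccpp — consider each gene separately:
C gene: Cc × Cc → 1 CC, 2 Cc, 1 cc → 3 C_ : 1 cc (out of 4)
P gene: PP × pp → 4 Pp → 4 P_ (out of 4)
Genotype classes (out of 4 × 4 = 16): C_P_ = 3×4 = 12; ccP_ = 1×4 = 4
Apply the phenotype rules: C_P_ (12) → purple; ccP_ (4) → white
Phenotype counts (out of 16): 12 purple, 4 white
purple: 12 out of 16 → fraction 3/4
Expected count = 3/4 × 864 = 648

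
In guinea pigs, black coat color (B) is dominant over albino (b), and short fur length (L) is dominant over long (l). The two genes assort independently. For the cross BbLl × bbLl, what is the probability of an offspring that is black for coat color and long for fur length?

Dihybrid cross BbLl × bbLl — consider each gene separately:
coat color: Bb × bb → 2 Bb, 2 bb → 2 B_ : 2 bb (out of 4)
fur length: Ll × Ll → 1 LL, 2 Ll, 1 ll → 3 L_ : 1 ll (out of 4)
Looking for: black (B_) and long (ll)
P(black) = 2/4, P(long) = 1/4
P(both) = 2/4 × 1/4 = 2/16 = 1/8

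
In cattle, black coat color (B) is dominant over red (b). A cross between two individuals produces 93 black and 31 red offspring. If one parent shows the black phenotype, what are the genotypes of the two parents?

Observed offspring: 93 black, 31 red
The observed ratio simplifies to 3:1. Red (bb) offspring appear, so each parent must contribute one b allele. The parent stated to show black carries B, so it is Bb. The other parent is then either Bb or bb: Bb × bb would give a 1:1 split, whereas Bb × Bb gives 3:1 — matching the data. So both parents are heterozygous (Bb × Bb).
Parent genotypes: Bb × Bb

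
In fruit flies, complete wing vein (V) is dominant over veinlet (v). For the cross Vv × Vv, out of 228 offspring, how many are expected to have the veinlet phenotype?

Punnett square for Vv × Vv:
Offspring genotypes: 1 VV, 2 Vv, 1 vv
Total offspring: 4
Count with target: 1
Probability: 1/4
Expected count = 1/4 × 228 = 57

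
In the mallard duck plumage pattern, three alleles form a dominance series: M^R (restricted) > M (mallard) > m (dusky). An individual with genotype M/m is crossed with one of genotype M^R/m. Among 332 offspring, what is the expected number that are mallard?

Cross: M/m × M^R/m
Allele dominance: M^R > M > m
Offspring genotypes: 1 M^R/M, 1 M/m, 1 M^R/m, 1 m/m
Phenotype counts: 2 restricted, 1 mallard, 1 dusky
mallard: 1 out of 4 → fraction 1/4
Expected count = 1/4 × 332 = 83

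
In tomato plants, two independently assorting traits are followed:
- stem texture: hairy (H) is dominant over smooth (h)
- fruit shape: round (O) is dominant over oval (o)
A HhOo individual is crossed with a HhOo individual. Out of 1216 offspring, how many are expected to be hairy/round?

Dihybrid cross HhOo × HhOo — consider each gene separately:
stem texture: Hh × Hh → 1 HH, 2 Hh, 1 hh → 3 H_ : 1 hh (out of 4)
fruit shape: Oo × Oo → 1 OO, 2 Oo, 1 oo → 3 O_ : 1 oo (out of 4)
Combine (counts out of 4 × 4 = 16): hairy/round (H_O_) = 3×3 = 9; hairy/oval (H_oo) = 3×1 = 3; smooth/round (hhO_) = 1×3 = 3; smooth/oval (hhoo) = 1×1 = 1
Phenotype counts (out of 16): 9 hairy/round, 3 hairy/oval, 3 smooth/round, 1 smooth/oval
hairy/round: 9 out of 16 → fraction 9/16
Expected count = 9/16 × 1216 = 684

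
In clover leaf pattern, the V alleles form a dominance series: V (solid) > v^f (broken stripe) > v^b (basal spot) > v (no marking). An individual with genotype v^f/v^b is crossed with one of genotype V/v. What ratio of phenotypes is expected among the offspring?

Cross: v^f/v^b × V/v
Allele dominance: V > v^f > v^b > v
Offspring genotypes: 1 V/v^f, 1 v^f/v, 1 V/v^b, 1 v^b/v
Phenotype counts: 2 solid, 1 broken stripe, 1 basal spot
Ratio: 2 solid : 1 broken stripe : 1 basal spot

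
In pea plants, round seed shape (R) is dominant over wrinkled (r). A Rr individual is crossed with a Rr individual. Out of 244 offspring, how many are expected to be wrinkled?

Punnett square for Rr × Rr:
Offspring genotypes: 1 RR, 2 Rr, 1 rr
round: 3, wrinkled: 1
wrinkled: 1 out of 4 → fraction 1/4
Expected count = 1/4 × 244 = 61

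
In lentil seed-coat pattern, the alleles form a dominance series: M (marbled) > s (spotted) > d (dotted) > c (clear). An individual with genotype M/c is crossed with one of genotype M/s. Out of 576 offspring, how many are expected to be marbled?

Cross: M/c × M/s
Allele dominance: M > s > d > c
Offspring genotypes: 1 M/M, 1 M/s, 1 M/c, 1 s/c
Phenotype counts: 3 marbled, 1 spotted
marbled: 3 out of 4 → fraction 3/4
Expected count = 3/4 × 576 = 432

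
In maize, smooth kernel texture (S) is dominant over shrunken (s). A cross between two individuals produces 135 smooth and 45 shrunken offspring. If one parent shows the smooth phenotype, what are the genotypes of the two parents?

Observed offspring: 135 smooth, 45 shrunken
The observed ratio simplifies to 3:1. Shrunken (ss) offspring appear, so each parent must contribute one s allele. The parent stated to show smooth carries S, so it is Ss. The other parent is then either Ss or ss: Ss × ss would give a 1:1 split, whereas Ss × Ss gives 3:1 — matching the data. So both parents are heterozygous (Ss × Ss).
Parent genotypes: Ss × Ss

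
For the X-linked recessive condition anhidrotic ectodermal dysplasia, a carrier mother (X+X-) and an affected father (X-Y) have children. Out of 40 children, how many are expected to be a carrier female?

Cross: X+X- × X-Y
Offspring: 1 X+X-, 1 X+Y, 1 X-X-, 1 X-Y
Probability of a carrier female: 1/4
Expected count = 1/4 × 40 = 10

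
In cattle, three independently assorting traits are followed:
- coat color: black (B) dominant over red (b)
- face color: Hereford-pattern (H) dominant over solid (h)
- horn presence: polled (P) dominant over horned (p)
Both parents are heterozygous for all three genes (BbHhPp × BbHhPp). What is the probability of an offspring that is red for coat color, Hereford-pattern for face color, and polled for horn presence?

Trihybrid cross: BbHhPp × BbHhPp
Each trait segregates independently with a 3:1 phenotypic ratio, so each gene contributes 3/4 (dominant) or 1/4 (recessive).
Target: red (coat color), Hereford-pattern (face color), polled (horn presence)
Probability = product of independent per-trait probabilities
= 1/4 × 3/4 × 3/4 = 9/64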